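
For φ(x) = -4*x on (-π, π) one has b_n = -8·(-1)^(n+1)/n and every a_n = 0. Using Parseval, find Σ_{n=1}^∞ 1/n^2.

pi**2/6

Parseval: Σ b_n^2 = (1/π) ∫_{-π}^{π} φ(x)^2 dx = 32*pi**2/3.
Σ b_n^2 = Σ 64/n^2, so Σ 1/n^2 = (32*pi**2/3)/64 = pi**2/6.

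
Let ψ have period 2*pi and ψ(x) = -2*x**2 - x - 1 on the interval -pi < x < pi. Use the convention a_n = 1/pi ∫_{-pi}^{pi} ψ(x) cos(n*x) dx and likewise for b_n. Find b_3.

b_3 = 1/pi ∫_{-pi}^{pi} ψ(x) sin(3*x) dx.
Integrating by parts twice (tabular method), an antiderivative of (-2*x**2 - x - 1) sin(3*x) is 2*x**2*cos(3*x)/3 - 4*x*sin(3*x)/9 + x*cos(3*x)/3 - sin(3*x)/9 + 5*cos(3*x)/27; evaluating from -pi to pi: ∫_{-pi}^{pi} (-2*x**2 - x - 1) sin(3*x) dx = (-2*pi**2/3 - pi/3 - 5/27) - (-2*pi**2/3 - 5/27 + pi/3) = -2*pi/3.
Hence b_3 = (1/pi)·(-2*pi/3) = -2/3.

-2/3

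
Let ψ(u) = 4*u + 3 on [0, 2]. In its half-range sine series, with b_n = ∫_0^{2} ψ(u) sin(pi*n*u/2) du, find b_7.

4/pi

b_7 = ∫_0^{2} (4*u + 3) sin(7*pi*u/2) du.
Integrating by parts (boundary term plus one more integral), an antiderivative of (4*u + 3) sin(7*pi*u/2) is -8*u*cos(7*pi*u/2)/(7*pi) + 16*sin(7*pi*u/2)/(49*pi**2) - 6*cos(7*pi*u/2)/(7*pi); evaluating from 0 to 2: ∫_{0}^{2} (4*u + 3) sin(7*pi*u/2) du = (22/(7*pi)) - (-6/(7*pi)) = 4/pi.
Hence b_7 = 4/pi.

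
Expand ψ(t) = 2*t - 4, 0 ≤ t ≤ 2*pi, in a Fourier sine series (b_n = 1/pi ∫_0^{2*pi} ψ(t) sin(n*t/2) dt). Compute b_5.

b_5 = 1/pi ∫_0^{2*pi} (2*t - 4) sin(5*t/2) dt.
Integrating by parts (boundary term plus one more integral), an antiderivative of (2*t - 4) sin(5*t/2) is -4*t*cos(5*t/2)/5 + 8*sin(5*t/2)/25 + 8*cos(5*t/2)/5; evaluating from 0 to 2*pi: ∫_{0}^{2*pi} (2*t - 4) sin(5*t/2) dt = (-8/5 + 8*pi/5) - (8/5) = -16/5 + 8*pi/5.
Hence b_5 = (1/pi)·(-16/5 + 8*pi/5) = 8*(-2 + pi)/(5*pi).

8*(-2 + pi)/(5*pi)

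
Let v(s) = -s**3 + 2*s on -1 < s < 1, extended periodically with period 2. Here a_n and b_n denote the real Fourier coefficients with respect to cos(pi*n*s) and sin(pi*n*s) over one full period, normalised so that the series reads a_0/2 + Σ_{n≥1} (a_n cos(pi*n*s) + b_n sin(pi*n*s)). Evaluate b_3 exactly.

2*(2 + 3*pi**2)/(9*pi**3)

b_3 = ∫_{-1}^{1} v(s) sin(3*pi*s) ds.
v is odd and sin(3*pi*s) is odd, so the integrand is even and b_3 = 2 ∫_0^{1} v(s) sin(3*pi*s) ds.
Integrating by parts three times (tabular method), an antiderivative of (-s**3 + 2*s) sin(3*pi*s) is s**3*cos(3*pi*s)/(3*pi) - s**2*sin(3*pi*s)/(3*pi**2) - 2*s*cos(3*pi*s)/(3*pi) - 2*s*cos(3*pi*s)/(9*pi**3) + 2*sin(3*pi*s)/(27*pi**4) + 2*sin(3*pi*s)/(9*pi**2); evaluating from 0 to 1: ∫_{0}^{1} (-s**3 + 2*s) sin(3*pi*s) ds = ((2 + 3*pi**2)/(9*pi**3)) - (0) = (2 + 3*pi**2)/(9*pi**3).
Hence b_3 = 2·((2 + 3*pi**2)/(9*pi**3)) = 2*(2 + 3*pi**2)/(9*pi**3).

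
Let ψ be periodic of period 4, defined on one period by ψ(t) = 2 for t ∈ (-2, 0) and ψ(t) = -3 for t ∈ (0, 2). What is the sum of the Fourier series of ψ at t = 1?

-3

ψ is continuous at t = 1 with value -3, so the series converges to -3 there.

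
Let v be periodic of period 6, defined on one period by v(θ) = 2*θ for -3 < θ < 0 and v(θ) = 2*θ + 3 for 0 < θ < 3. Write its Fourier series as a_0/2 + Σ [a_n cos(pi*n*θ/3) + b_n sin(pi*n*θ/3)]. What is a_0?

3

a_0 = 1/3 ∫_{-3}^{3} v(θ) dθ = 1/3 · (9) = 3.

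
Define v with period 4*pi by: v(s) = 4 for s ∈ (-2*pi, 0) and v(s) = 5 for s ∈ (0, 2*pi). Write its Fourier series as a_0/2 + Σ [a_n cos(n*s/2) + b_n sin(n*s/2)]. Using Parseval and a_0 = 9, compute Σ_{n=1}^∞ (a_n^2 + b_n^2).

1/2

Parseval: a_0^2/2 + Σ_{n≥1} (a_n^2+b_n^2) = (1/(2*pi)) ∫_{-2*pi}^{2*pi} v(s)^2 ds = 41.
Subtract a_0^2/2 = 81/2: Σ (a_n^2+b_n^2) = 1/2.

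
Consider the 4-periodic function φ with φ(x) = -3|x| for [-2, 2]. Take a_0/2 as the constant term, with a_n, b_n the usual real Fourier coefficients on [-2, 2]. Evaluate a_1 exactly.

24/pi**2

a_1 = 1/2 ∫_{-2}^{2} φ(x) cos(pi*x/2) dx.
φ is even and cos(pi*x/2) is even, so the integrand is even and a_1 = ∫_0^{2} φ(x) cos(pi*x/2) dx.
Integrating by parts (boundary term plus one more integral), an antiderivative of (-3*x) cos(pi*x/2) is -6*x*sin(pi*x/2)/pi - 12*cos(pi*x/2)/pi**2; evaluating from 0 to 2: ∫_{0}^{2} (-3*x) cos(pi*x/2) dx = (12/pi**2) - (-12/pi**2) = 24/pi**2.
Hence a_1 = 24/pi**2.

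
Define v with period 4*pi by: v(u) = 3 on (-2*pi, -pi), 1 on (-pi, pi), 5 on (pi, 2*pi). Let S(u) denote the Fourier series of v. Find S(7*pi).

2

u = 7*pi differs from u = -pi by 2 full period(s), and the series is 4*pi-periodic.
At u = -pi the one-sided limits are v(-pi^-) = 3 and v(-pi^+) = 1.
By Dirichlet's theorem the series converges to their average, [(3) + (1)]/2 = 2.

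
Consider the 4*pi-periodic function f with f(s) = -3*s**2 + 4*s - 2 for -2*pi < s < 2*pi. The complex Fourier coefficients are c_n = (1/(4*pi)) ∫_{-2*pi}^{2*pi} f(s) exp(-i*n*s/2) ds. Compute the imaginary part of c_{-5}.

8/5

Since f is real-valued, Im(c_{-5}) = -(1/(4*pi)) ∫_{-2*pi}^{2*pi} f(s) sin(-5*s/2) ds = b_{5}/2.
Integrating by parts twice (tabular method), an antiderivative of (-3*s**2 + 4*s - 2) sin(-5*s/2) is -6*s**2*cos(5*s/2)/5 + 24*s*sin(5*s/2)/25 + 8*s*cos(5*s/2)/5 - 16*sin(5*s/2)/25 - 52*cos(5*s/2)/125; evaluating from -2*pi to 2*pi: ∫_{-2*pi}^{2*pi} (-3*s**2 + 4*s - 2) sin(-5*s/2) ds = (-16*pi/5 + 52/125 + 24*pi**2/5) - (52/125 + 16*pi/5 + 24*pi**2/5) = -32*pi/5.
Hence Im(c_{-5}) = (-1/(4*pi))·(-32*pi/5) = 8/5.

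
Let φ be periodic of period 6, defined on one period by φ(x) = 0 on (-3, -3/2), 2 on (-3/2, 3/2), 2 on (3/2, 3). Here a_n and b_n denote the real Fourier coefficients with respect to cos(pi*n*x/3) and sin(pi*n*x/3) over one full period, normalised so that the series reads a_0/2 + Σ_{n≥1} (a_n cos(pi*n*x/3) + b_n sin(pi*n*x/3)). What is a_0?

a_0 = 1/3 ∫_{-3}^{3} φ(x) dx = 1/3 · (9) = 3.

3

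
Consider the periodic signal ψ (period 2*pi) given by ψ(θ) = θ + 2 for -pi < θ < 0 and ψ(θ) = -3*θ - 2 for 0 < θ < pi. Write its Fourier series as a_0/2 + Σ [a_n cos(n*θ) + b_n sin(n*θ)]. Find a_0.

a_0 = 1/pi ∫_{-pi}^{pi} ψ(θ) dθ = 1/pi · (-2*pi**2) = -2*pi.

-2*pi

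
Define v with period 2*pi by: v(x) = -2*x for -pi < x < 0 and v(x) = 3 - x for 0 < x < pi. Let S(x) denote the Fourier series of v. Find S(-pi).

x = -pi differs from x = pi by -1 full period(s), and the series is 2*pi-periodic.
At x = pi the one-sided limits are v(pi^-) = 3 - pi and v(pi^+) = 2*pi.
By Dirichlet's theorem the series converges to their average, [(3 - pi) + (2*pi)]/2 = 3/2 + pi/2.

3/2 + pi/2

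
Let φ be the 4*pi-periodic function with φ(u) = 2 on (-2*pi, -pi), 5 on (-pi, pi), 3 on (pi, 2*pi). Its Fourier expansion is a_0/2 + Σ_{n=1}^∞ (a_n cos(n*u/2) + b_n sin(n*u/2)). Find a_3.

a_3 = (1/(2*pi)) ∫_{-2*pi}^{2*pi} φ(u) cos(3*u/2) du.
Split the integral at the breakpoints.
Directly, an antiderivative of (2) cos(3*u/2) is 4*sin(3*u/2)/3; evaluating from -2*pi to -pi: ∫_{-2*pi}^{-pi} (2) cos(3*u/2) du = (4/3) - (0) = 4/3.
Directly, an antiderivative of (5) cos(3*u/2) is 10*sin(3*u/2)/3; evaluating from -pi to pi: ∫_{-pi}^{pi} (5) cos(3*u/2) du = (-10/3) - (10/3) = -20/3.
Directly, an antiderivative of (3) cos(3*u/2) is 2*sin(3*u/2); evaluating from pi to 2*pi: ∫_{pi}^{2*pi} (3) cos(3*u/2) du = (0) - (-2) = 2.
Summing the pieces and multiplying by (1/(2*pi)) gives a_3 = -5/(3*pi).

-5/(3*pi)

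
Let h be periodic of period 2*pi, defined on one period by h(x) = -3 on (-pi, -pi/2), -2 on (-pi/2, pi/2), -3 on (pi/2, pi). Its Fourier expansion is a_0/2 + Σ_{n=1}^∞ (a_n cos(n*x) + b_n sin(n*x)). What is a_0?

-5

a_0 = 1/pi ∫_{-pi}^{pi} h(x) dx = 1/pi · (-5*pi) = -5.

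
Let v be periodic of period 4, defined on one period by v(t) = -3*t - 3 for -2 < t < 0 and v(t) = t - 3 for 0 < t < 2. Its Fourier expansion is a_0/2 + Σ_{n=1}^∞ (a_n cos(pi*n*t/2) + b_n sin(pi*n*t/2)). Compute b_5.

-4/(5*pi)

b_5 = 1/2 ∫_{-2}^{2} v(t) sin(5*pi*t/2) dt.
Split the integral at the breakpoints.
Integrating by parts (boundary term plus one more integral), an antiderivative of (-3*t - 3) sin(5*pi*t/2) is 6*t*cos(5*pi*t/2)/(5*pi) - 12*sin(5*pi*t/2)/(25*pi**2) + 6*cos(5*pi*t/2)/(5*pi); evaluating from -2 to 0: ∫_{-2}^{0} (-3*t - 3) sin(5*pi*t/2) dt = (6/(5*pi)) - (6/(5*pi)) = 0.
Integrating by parts (boundary term plus one more integral), an antiderivative of (t - 3) sin(5*pi*t/2) is -2*t*cos(5*pi*t/2)/(5*pi) + 4*sin(5*pi*t/2)/(25*pi**2) + 6*cos(5*pi*t/2)/(5*pi); evaluating from 0 to 2: ∫_{0}^{2} (t - 3) sin(5*pi*t/2) dt = (-2/(5*pi)) - (6/(5*pi)) = -8/(5*pi).
Summing the pieces and multiplying by (1/2) gives b_5 = -4/(5*pi).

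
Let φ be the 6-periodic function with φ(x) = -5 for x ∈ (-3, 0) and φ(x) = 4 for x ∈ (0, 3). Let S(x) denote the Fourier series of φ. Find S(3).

-1/2

x = 3 differs from x = -3 by 1 full period(s), and the series is 6-periodic.
At x = -3 the one-sided limits are φ(-3^-) = 4 and φ(-3^+) = -5.
By Dirichlet's theorem the series converges to their average, [(4) + (-5)]/2 = -1/2.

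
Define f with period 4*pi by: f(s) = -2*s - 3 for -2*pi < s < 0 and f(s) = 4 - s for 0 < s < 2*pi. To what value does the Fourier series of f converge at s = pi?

f is continuous at s = pi with value 4 - pi, so the series converges to 4 - pi there.

4 - pi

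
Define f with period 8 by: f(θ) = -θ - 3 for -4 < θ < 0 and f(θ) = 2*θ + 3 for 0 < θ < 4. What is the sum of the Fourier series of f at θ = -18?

θ = -18 differs from θ = -2 by -2 full period(s), and the series is 8-periodic.
f is continuous at θ = -2 with value -1, so the series converges to -1 there.

-1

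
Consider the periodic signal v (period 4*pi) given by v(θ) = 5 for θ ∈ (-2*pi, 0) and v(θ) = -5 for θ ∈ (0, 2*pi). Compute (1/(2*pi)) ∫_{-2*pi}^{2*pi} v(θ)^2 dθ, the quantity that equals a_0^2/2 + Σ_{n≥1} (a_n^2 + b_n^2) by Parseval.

50

(1/(2*pi)) ∫_{-2*pi}^{2*pi} v(θ)^2 dθ = (1/(2*pi)) · (100*pi) = 50.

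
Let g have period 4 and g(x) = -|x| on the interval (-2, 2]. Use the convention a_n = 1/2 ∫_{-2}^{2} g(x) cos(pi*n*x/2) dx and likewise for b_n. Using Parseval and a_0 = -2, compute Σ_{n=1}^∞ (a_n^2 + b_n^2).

Parseval: a_0^2/2 + Σ_{n≥1} (a_n^2+b_n^2) = 1/2 ∫_{-2}^{2} g(x)^2 dx = 8/3.
Subtract a_0^2/2 = 2: Σ (a_n^2+b_n^2) = 2/3.

2/3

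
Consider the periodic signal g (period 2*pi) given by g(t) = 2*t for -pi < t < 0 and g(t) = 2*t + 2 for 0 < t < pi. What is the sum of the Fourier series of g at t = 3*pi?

t = 3*pi differs from t = -pi by 2 full period(s), and the series is 2*pi-periodic.
At t = -pi the one-sided limits are g(-pi^-) = 2 + 2*pi and g(-pi^+) = -2*pi.
By Dirichlet's theorem the series converges to their average, [(2 + 2*pi) + (-2*pi)]/2 = 1.

1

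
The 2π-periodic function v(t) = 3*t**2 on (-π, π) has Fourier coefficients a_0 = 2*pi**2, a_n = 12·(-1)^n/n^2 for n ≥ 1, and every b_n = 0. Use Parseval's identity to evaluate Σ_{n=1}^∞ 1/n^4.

pi**4/90

Parseval: a_0^2/2 + Σ a_n^2 = (1/π) ∫_{-π}^{π} v(t)^2 dt = 18*pi**4/5.
Subtract a_0^2/2 = 2*pi**4: Σ a_n^2 = 8*pi**4/5.
Since a_n^2 = 144/n^4, Σ 1/n^4 = pi**4/90.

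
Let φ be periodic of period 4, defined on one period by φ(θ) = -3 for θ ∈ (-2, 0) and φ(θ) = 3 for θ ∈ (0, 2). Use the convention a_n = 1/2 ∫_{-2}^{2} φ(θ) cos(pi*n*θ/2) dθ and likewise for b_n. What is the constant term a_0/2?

0

a_0 = 1/2 ∫_{-2}^{2} φ(θ) dθ = 1/2 · (0) = 0.
So the constant term a_0/2 = 0.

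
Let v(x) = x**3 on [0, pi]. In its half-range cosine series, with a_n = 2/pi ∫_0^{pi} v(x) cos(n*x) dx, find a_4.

3*pi/8

a_4 = 2/pi ∫_0^{pi} (x**3) cos(4*x) dx.
Integrating by parts three times (tabular method), an antiderivative of (x**3) cos(4*x) is x**3*sin(4*x)/4 + 3*x**2*cos(4*x)/16 - 3*x*sin(4*x)/32 - 3*cos(4*x)/128; evaluating from 0 to pi: ∫_{0}^{pi} (x**3) cos(4*x) dx = (-3/128 + 3*pi**2/16) - (-3/128) = 3*pi**2/16.
Hence a_4 = (2/pi)·(3*pi**2/16) = 3*pi/8.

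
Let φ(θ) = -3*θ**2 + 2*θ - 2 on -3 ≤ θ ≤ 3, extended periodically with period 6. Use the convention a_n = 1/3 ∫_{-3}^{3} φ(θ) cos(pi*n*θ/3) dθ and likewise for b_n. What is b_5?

b_5 = 1/3 ∫_{-3}^{3} φ(θ) sin(5*pi*θ/3) dθ.
Integrating by parts twice (tabular method), an antiderivative of (-3*θ**2 + 2*θ - 2) sin(5*pi*θ/3) is 9*θ**2*cos(5*pi*θ/3)/(5*pi) - 54*θ*sin(5*pi*θ/3)/(25*pi**2) - 6*θ*cos(5*pi*θ/3)/(5*pi) + 18*sin(5*pi*θ/3)/(25*pi**2) - 162*cos(5*pi*θ/3)/(125*pi**3) + 6*cos(5*pi*θ/3)/(5*pi); evaluating from -3 to 3: ∫_{-3}^{3} (-3*θ**2 + 2*θ - 2) sin(5*pi*θ/3) dθ = (3*(54 - 575*pi**2)/(125*pi**3)) - (-21/pi + 162/(125*pi**3)) = 36/(5*pi).
Hence b_5 = (1/3)·(36/(5*pi)) = 12/(5*pi).

12/(5*pi)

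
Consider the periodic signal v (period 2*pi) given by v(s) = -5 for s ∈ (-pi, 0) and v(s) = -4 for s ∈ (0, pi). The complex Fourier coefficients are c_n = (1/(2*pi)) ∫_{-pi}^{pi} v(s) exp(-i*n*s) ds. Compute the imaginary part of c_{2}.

Since v is real-valued, Im(c_{2}) = -(1/(2*pi)) ∫_{-pi}^{pi} v(s) sin(2*s) ds = -b_{2}/2.
Split the integral at the breakpoints.
Directly, an antiderivative of (-5) sin(2*s) is 5*cos(2*s)/2; evaluating from -pi to 0: ∫_{-pi}^{0} (-5) sin(2*s) ds = (5/2) - (5/2) = 0.
Directly, an antiderivative of (-4) sin(2*s) is 2*cos(2*s); evaluating from 0 to pi: ∫_{0}^{pi} (-4) sin(2*s) ds = (2) - (2) = 0.
So ∫_{-pi}^{pi} v(s) sin(2*s) ds = 0.
Hence Im(c_{2}) = (-1/(2*pi))·(0) = 0.

0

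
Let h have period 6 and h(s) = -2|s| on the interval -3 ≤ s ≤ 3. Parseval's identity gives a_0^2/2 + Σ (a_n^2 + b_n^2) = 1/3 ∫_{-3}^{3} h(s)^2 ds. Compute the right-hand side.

24

1/3 ∫_{-3}^{3} h(s)^2 ds = 1/3 · (72) = 24.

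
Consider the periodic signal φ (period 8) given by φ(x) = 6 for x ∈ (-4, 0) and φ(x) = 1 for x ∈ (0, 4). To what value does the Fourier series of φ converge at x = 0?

At x = 0 the one-sided limits are φ(0^-) = 6 and φ(0^+) = 1.
By Dirichlet's theorem the series converges to their average, [(6) + (1)]/2 = 7/2.

7/2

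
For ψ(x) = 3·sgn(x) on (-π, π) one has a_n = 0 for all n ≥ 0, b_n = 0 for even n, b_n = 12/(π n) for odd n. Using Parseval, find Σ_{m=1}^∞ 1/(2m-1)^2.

pi**2/8

Parseval: Σ b_n^2 = (1/π) ∫_{-π}^{π} ψ(x)^2 dx = 18.
Only odd n contribute, with b_n^2 = 144/(π^2 n^2), so Σ_{m≥1} 1/(2m-1)^2 = π^2·(18)/144 = pi**2/8.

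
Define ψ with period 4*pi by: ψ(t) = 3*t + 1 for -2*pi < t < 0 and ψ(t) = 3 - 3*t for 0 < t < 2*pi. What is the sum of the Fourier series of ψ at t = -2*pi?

t = -2*pi differs from t = 2*pi by -1 full period(s), and the series is 4*pi-periodic.
At t = 2*pi the one-sided limits are ψ(2*pi^-) = 3 - 6*pi and ψ(2*pi^+) = 1 - 6*pi.
By Dirichlet's theorem the series converges to their average, [(3 - 6*pi) + (1 - 6*pi)]/2 = 2 - 6*pi.

2 - 6*pi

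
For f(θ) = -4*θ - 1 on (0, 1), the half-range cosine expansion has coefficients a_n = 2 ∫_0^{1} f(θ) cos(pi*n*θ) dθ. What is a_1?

a_1 = 2 ∫_0^{1} (-4*θ - 1) cos(pi*θ) dθ.
Integrating by parts (boundary term plus one more integral), an antiderivative of (-4*θ - 1) cos(pi*θ) is -4*θ*sin(pi*θ)/pi - sin(pi*θ)/pi - 4*cos(pi*θ)/pi**2; evaluating from 0 to 1: ∫_{0}^{1} (-4*θ - 1) cos(pi*θ) dθ = (4/pi**2) - (-4/pi**2) = 8/pi**2.
Hence a_1 = 2·(8/pi**2) = 16/pi**2.

16/pi**2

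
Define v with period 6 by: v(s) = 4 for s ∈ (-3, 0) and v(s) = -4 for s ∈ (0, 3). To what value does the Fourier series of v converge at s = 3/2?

-4

v is continuous at s = 3/2 with value -4, so the series converges to -4 there.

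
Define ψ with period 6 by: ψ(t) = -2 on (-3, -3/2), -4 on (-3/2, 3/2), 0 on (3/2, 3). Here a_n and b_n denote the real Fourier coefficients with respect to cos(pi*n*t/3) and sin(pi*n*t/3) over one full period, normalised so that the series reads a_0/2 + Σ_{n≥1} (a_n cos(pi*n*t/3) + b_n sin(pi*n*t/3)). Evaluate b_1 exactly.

b_1 = 1/3 ∫_{-3}^{3} ψ(t) sin(pi*t/3) dt.
Split the integral at the breakpoints.
Directly, an antiderivative of (-2) sin(pi*t/3) is 6*cos(pi*t/3)/pi; evaluating from -3 to -3/2: ∫_{-3}^{-3/2} (-2) sin(pi*t/3) dt = (0) - (-6/pi) = 6/pi.
Directly, an antiderivative of (-4) sin(pi*t/3) is 12*cos(pi*t/3)/pi; evaluating from -3/2 to 3/2: ∫_{-3/2}^{3/2} (-4) sin(pi*t/3) dt = (0) - (0) = 0.
∫_{3/2}^{3} (0) sin(pi*t/3) dt = 0.
Summing the pieces and multiplying by (1/3) gives b_1 = 2/pi.

2/pi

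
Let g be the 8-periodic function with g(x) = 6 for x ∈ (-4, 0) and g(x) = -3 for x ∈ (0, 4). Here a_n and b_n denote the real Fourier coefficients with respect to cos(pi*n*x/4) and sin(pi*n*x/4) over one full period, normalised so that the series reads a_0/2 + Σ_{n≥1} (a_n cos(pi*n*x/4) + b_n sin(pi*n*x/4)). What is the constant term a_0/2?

3/2

a_0 = 1/4 ∫_{-4}^{4} g(x) dx = 1/4 · (12) = 3.
So the constant term a_0/2 = 3/2.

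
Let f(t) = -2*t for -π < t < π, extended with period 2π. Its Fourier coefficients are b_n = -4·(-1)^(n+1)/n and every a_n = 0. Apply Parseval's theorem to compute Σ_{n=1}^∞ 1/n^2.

Parseval: Σ b_n^2 = (1/π) ∫_{-π}^{π} f(t)^2 dt = 8*pi**2/3.
Σ b_n^2 = Σ 16/n^2, so Σ 1/n^2 = (8*pi**2/3)/16 = pi**2/6.

pi**2/6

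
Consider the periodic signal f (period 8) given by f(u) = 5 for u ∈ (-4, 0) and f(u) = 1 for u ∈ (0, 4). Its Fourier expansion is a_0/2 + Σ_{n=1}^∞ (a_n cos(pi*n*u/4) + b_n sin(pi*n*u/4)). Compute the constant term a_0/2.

3

a_0 = 1/4 ∫_{-4}^{4} f(u) du = 1/4 · (24) = 6.
So the constant term a_0/2 = 3.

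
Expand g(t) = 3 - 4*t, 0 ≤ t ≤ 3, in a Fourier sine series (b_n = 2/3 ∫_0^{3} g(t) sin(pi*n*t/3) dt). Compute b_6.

4/pi

b_6 = 2/3 ∫_0^{3} (3 - 4*t) sin(2*pi*t) dt.
Integrating by parts (boundary term plus one more integral), an antiderivative of (3 - 4*t) sin(2*pi*t) is 2*t*cos(2*pi*t)/pi - sin(2*pi*t)/pi**2 - 3*cos(2*pi*t)/(2*pi); evaluating from 0 to 3: ∫_{0}^{3} (3 - 4*t) sin(2*pi*t) dt = (9/(2*pi)) - (-3/(2*pi)) = 6/pi.
Hence b_6 = (2/3)·(6/pi) = 4/pi.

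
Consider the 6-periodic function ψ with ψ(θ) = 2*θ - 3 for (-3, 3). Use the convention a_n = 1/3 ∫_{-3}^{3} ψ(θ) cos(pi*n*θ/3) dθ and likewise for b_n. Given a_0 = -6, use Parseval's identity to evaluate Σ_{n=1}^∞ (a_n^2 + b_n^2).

24

Parseval: a_0^2/2 + Σ_{n≥1} (a_n^2+b_n^2) = 1/3 ∫_{-3}^{3} ψ(θ)^2 dθ = 42.
Subtract a_0^2/2 = 18: Σ (a_n^2+b_n^2) = 24.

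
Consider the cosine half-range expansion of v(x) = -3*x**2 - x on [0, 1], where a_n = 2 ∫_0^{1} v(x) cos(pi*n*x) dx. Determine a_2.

a_2 = 2 ∫_0^{1} (-3*x**2 - x) cos(2*pi*x) dx.
Integrating by parts twice (tabular method), an antiderivative of (-3*x**2 - x) cos(2*pi*x) is -3*x**2*sin(2*pi*x)/(2*pi) - x*sin(2*pi*x)/(2*pi) - 3*x*cos(2*pi*x)/(2*pi**2) + 3*sin(2*pi*x)/(4*pi**3) - cos(2*pi*x)/(4*pi**2); evaluating from 0 to 1: ∫_{0}^{1} (-3*x**2 - x) cos(2*pi*x) dx = (-7/(4*pi**2)) - (-1/(4*pi**2)) = -3/(2*pi**2).
Hence a_2 = 2·(-3/(2*pi**2)) = -3/pi**2.

-3/pi**2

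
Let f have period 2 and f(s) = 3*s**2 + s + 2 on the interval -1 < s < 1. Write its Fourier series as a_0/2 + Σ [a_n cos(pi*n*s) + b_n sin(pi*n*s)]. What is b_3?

2/(3*pi)

b_3 = ∫_{-1}^{1} f(s) sin(3*pi*s) ds.
Integrating by parts twice (tabular method), an antiderivative of (3*s**2 + s + 2) sin(3*pi*s) is -s**2*cos(3*pi*s)/pi + 2*s*sin(3*pi*s)/(3*pi**2) - s*cos(3*pi*s)/(3*pi) + sin(3*pi*s)/(9*pi**2) - 2*cos(3*pi*s)/(3*pi) + 2*cos(3*pi*s)/(9*pi**3); evaluating from -1 to 1: ∫_{-1}^{1} (3*s**2 + s + 2) sin(3*pi*s) ds = (-2/(9*pi**3) + 2/pi) - (2*(-1 + 6*pi**2)/(9*pi**3)) = 2/(3*pi).
Hence b_3 = 2/(3*pi).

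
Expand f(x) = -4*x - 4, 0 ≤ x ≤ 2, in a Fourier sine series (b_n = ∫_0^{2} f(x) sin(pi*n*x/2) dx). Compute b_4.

b_4 = ∫_0^{2} (-4*x - 4) sin(2*pi*x) dx.
Integrating by parts (boundary term plus one more integral), an antiderivative of (-4*x - 4) sin(2*pi*x) is 2*x*cos(2*pi*x)/pi - sin(2*pi*x)/pi**2 + 2*cos(2*pi*x)/pi; evaluating from 0 to 2: ∫_{0}^{2} (-4*x - 4) sin(2*pi*x) dx = (6/pi) - (2/pi) = 4/pi.
Hence b_4 = 4/pi.

4/pi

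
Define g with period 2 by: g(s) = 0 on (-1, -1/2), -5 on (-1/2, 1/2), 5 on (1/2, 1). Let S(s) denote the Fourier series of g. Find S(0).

g is continuous at s = 0 with value -5, so the series converges to -5 there.

-5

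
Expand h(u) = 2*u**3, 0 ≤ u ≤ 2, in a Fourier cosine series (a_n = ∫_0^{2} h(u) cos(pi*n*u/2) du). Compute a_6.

a_6 = ∫_0^{2} (2*u**3) cos(3*pi*u) du.
Integrating by parts three times (tabular method), an antiderivative of (2*u**3) cos(3*pi*u) is 2*u**3*sin(3*pi*u)/(3*pi) + 2*u**2*cos(3*pi*u)/(3*pi**2) - 4*u*sin(3*pi*u)/(9*pi**3) - 4*cos(3*pi*u)/(27*pi**4); evaluating from 0 to 2: ∫_{0}^{2} (2*u**3) cos(3*pi*u) du = (4*(-1 + 18*pi**2)/(27*pi**4)) - (-4/(27*pi**4)) = 8/(3*pi**2).
Hence a_6 = 8/(3*pi**2).

8/(3*pi**2)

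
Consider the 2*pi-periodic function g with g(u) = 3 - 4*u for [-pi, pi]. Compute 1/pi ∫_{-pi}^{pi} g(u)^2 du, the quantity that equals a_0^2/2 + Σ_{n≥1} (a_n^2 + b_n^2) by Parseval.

1/pi ∫_{-pi}^{pi} g(u)^2 du = 1/pi · (18*pi + 32*pi**3/3) = 18 + 32*pi**2/3.

18 + 32*pi**2/3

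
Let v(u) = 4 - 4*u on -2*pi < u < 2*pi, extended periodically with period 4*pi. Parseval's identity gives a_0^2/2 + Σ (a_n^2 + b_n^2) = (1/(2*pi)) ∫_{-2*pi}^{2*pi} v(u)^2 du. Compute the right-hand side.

32 + 128*pi**2/3

(1/(2*pi)) ∫_{-2*pi}^{2*pi} v(u)^2 du = (1/(2*pi)) · (64*pi + 256*pi**3/3) = 32 + 128*pi**2/3.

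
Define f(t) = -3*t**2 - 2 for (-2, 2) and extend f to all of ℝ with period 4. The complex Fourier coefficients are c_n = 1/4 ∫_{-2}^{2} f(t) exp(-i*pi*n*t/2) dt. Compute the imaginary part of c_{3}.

Since f is real-valued, Im(c_{3}) = -1/4 ∫_{-2}^{2} f(t) sin(3*pi*t/2) dt = -b_{3}/2.
(f is even, so the integrand is odd over a symmetric interval and the integral vanishes.)

0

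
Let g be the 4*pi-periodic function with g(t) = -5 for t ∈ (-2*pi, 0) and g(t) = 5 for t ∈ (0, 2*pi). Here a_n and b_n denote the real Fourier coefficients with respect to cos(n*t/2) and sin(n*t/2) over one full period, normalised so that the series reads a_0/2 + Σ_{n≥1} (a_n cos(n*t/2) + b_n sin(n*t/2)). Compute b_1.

20/pi

b_1 = (1/(2*pi)) ∫_{-2*pi}^{2*pi} g(t) sin(t/2) dt.
g is odd and sin(t/2) is odd, so the integrand is even and b_1 = 1/pi ∫_0^{2*pi} g(t) sin(t/2) dt.
Directly, an antiderivative of (5) sin(t/2) is -10*cos(t/2); evaluating from 0 to 2*pi: ∫_{0}^{2*pi} (5) sin(t/2) dt = (10) - (-10) = 20.
Hence b_1 = (1/pi)·(20) = 20/pi.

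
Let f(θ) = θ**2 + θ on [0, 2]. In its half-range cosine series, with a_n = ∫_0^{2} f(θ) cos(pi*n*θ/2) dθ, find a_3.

-8/(3*pi**2)

a_3 = ∫_0^{2} (θ**2 + θ) cos(3*pi*θ/2) dθ.
Integrating by parts twice (tabular method), an antiderivative of (θ**2 + θ) cos(3*pi*θ/2) is 2*θ**2*sin(3*pi*θ/2)/(3*pi) + 2*θ*sin(3*pi*θ/2)/(3*pi) + 8*θ*cos(3*pi*θ/2)/(9*pi**2) - 16*sin(3*pi*θ/2)/(27*pi**3) + 4*cos(3*pi*θ/2)/(9*pi**2); evaluating from 0 to 2: ∫_{0}^{2} (θ**2 + θ) cos(3*pi*θ/2) dθ = (-20/(9*pi**2)) - (4/(9*pi**2)) = -8/(3*pi**2).
Hence a_3 = -8/(3*pi**2).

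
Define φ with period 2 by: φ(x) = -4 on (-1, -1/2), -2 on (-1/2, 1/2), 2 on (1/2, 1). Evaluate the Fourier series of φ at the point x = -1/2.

At x = -1/2 the one-sided limits are φ(-1/2^-) = -4 and φ(-1/2^+) = -2.
By Dirichlet's theorem the series converges to their average, [(-4) + (-2)]/2 = -3.

-3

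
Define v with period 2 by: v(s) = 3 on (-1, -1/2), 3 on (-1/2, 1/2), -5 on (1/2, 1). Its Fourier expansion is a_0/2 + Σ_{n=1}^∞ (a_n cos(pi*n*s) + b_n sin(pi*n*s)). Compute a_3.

a_3 = ∫_{-1}^{1} v(s) cos(3*pi*s) ds.
Split the integral at the breakpoints.
Directly, an antiderivative of (3) cos(3*pi*s) is sin(3*pi*s)/pi; evaluating from -1 to -1/2: ∫_{-1}^{-1/2} (3) cos(3*pi*s) ds = (1/pi) - (0) = 1/pi.
Directly, an antiderivative of (3) cos(3*pi*s) is sin(3*pi*s)/pi; evaluating from -1/2 to 1/2: ∫_{-1/2}^{1/2} (3) cos(3*pi*s) ds = (-1/pi) - (1/pi) = -2/pi.
Directly, an antiderivative of (-5) cos(3*pi*s) is -5*sin(3*pi*s)/(3*pi); evaluating from 1/2 to 1: ∫_{1/2}^{1} (-5) cos(3*pi*s) ds = (0) - (5/(3*pi)) = -5/(3*pi).
Summing the pieces gives a_3 = -8/(3*pi).

-8/(3*pi)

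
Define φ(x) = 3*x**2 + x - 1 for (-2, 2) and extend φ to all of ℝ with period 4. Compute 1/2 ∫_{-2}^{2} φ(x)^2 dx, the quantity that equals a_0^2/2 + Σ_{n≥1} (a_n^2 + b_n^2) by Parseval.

694/15

1/2 ∫_{-2}^{2} φ(x)^2 dx = 1/2 · (1388/15) = 694/15.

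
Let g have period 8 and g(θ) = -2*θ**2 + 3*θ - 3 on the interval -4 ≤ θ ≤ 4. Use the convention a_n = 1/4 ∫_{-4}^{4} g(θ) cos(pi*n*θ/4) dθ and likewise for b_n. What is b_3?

b_3 = 1/4 ∫_{-4}^{4} g(θ) sin(3*pi*θ/4) dθ.
Integrating by parts twice (tabular method), an antiderivative of (-2*θ**2 + 3*θ - 3) sin(3*pi*θ/4) is 8*θ**2*cos(3*pi*θ/4)/(3*pi) - 64*θ*sin(3*pi*θ/4)/(9*pi**2) - 4*θ*cos(3*pi*θ/4)/pi + 16*sin(3*pi*θ/4)/(3*pi**2) - 256*cos(3*pi*θ/4)/(27*pi**3) + 4*cos(3*pi*θ/4)/pi; evaluating from -4 to 4: ∫_{-4}^{4} (-2*θ**2 + 3*θ - 3) sin(3*pi*θ/4) dθ = (4*(64 - 207*pi**2)/(27*pi**3)) - (4*(64 - 423*pi**2)/(27*pi**3)) = 32/pi.
Hence b_3 = (1/4)·(32/pi) = 8/pi.

8/pi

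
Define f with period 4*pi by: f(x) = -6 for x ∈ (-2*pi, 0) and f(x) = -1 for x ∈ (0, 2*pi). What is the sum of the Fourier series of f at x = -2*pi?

x = -2*pi differs from x = 2*pi by -1 full period(s), and the series is 4*pi-periodic.
At x = 2*pi the one-sided limits are f(2*pi^-) = -1 and f(2*pi^+) = -6.
By Dirichlet's theorem the series converges to their average, [(-1) + (-6)]/2 = -7/2.

-7/2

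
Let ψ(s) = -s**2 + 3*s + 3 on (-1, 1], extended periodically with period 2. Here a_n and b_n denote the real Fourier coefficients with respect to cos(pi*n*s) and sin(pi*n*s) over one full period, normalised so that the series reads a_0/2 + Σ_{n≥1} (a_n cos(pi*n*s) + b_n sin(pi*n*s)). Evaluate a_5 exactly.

4/(25*pi**2)

a_5 = ∫_{-1}^{1} ψ(s) cos(5*pi*s) ds.
Integrating by parts twice (tabular method), an antiderivative of (-s**2 + 3*s + 3) cos(5*pi*s) is -s**2*sin(5*pi*s)/(5*pi) + 3*s*sin(5*pi*s)/(5*pi) - 2*s*cos(5*pi*s)/(25*pi**2) + 2*sin(5*pi*s)/(125*pi**3) + 3*sin(5*pi*s)/(5*pi) + 3*cos(5*pi*s)/(25*pi**2); evaluating from -1 to 1: ∫_{-1}^{1} (-s**2 + 3*s + 3) cos(5*pi*s) ds = (-1/(25*pi**2)) - (-1/(5*pi**2)) = 4/(25*pi**2).
Hence a_5 = 4/(25*pi**2).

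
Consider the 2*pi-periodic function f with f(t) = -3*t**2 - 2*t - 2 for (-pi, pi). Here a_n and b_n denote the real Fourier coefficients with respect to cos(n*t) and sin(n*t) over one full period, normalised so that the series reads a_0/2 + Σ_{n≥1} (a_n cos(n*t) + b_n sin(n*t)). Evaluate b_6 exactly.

2/3

b_6 = 1/pi ∫_{-pi}^{pi} f(t) sin(6*t) dt.
Integrating by parts twice (tabular method), an antiderivative of (-3*t**2 - 2*t - 2) sin(6*t) is t**2*cos(6*t)/2 - t*sin(6*t)/6 + t*cos(6*t)/3 - sin(6*t)/18 + 11*cos(6*t)/36; evaluating from -pi to pi: ∫_{-pi}^{pi} (-3*t**2 - 2*t - 2) sin(6*t) dt = (11/36 + pi/3 + pi**2/2) - (-pi/3 + 11/36 + pi**2/2) = 2*pi/3.
Hence b_6 = (1/pi)·(2*pi/3) = 2/3.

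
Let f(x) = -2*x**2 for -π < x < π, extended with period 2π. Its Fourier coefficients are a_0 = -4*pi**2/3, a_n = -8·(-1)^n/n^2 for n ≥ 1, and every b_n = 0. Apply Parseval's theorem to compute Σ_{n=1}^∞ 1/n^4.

Parseval: a_0^2/2 + Σ a_n^2 = (1/π) ∫_{-π}^{π} f(x)^2 dx = 8*pi**4/5.
Subtract a_0^2/2 = 8*pi**4/9: Σ a_n^2 = 32*pi**4/45.
Since a_n^2 = 64/n^4, Σ 1/n^4 = pi**4/90.

pi**4/90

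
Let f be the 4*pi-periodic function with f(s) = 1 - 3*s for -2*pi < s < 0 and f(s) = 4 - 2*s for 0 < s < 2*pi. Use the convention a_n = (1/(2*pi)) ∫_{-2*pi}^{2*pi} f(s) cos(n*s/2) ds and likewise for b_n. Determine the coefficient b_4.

5/2

b_4 = (1/(2*pi)) ∫_{-2*pi}^{2*pi} f(s) sin(2*s) ds.
Split the integral at the breakpoints.
Integrating by parts (boundary term plus one more integral), an antiderivative of (1 - 3*s) sin(2*s) is 3*s*cos(2*s)/2 - 3*sin(2*s)/4 - cos(2*s)/2; evaluating from -2*pi to 0: ∫_{-2*pi}^{0} (1 - 3*s) sin(2*s) ds = (-1/2) - (-3*pi - 1/2) = 3*pi.
Integrating by parts (boundary term plus one more integral), an antiderivative of (4 - 2*s) sin(2*s) is s*cos(2*s) - sin(2*s)/2 - 2*cos(2*s); evaluating from 0 to 2*pi: ∫_{0}^{2*pi} (4 - 2*s) sin(2*s) ds = (-2 + 2*pi) - (-2) = 2*pi.
Summing the pieces and multiplying by (1/(2*pi)) gives b_4 = 5/2.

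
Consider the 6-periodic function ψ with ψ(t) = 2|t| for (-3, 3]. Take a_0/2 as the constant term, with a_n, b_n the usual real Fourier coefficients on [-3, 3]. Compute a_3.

-8/(3*pi**2)

a_3 = 1/3 ∫_{-3}^{3} ψ(t) cos(pi*t) dt.
ψ is even and cos(pi*t) is even, so the integrand is even and a_3 = 2/3 ∫_0^{3} ψ(t) cos(pi*t) dt.
Integrating by parts (boundary term plus one more integral), an antiderivative of (2*t) cos(pi*t) is 2*t*sin(pi*t)/pi + 2*cos(pi*t)/pi**2; evaluating from 0 to 3: ∫_{0}^{3} (2*t) cos(pi*t) dt = (-2/pi**2) - (2/pi**2) = -4/pi**2.
Hence a_3 = (2/3)·(-4/pi**2) = -8/(3*pi**2).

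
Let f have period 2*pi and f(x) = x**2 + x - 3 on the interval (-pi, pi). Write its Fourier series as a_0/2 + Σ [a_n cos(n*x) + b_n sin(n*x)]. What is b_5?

b_5 = 1/pi ∫_{-pi}^{pi} f(x) sin(5*x) dx.
Integrating by parts twice (tabular method), an antiderivative of (x**2 + x - 3) sin(5*x) is -x**2*cos(5*x)/5 + 2*x*sin(5*x)/25 - x*cos(5*x)/5 + sin(5*x)/25 + 77*cos(5*x)/125; evaluating from -pi to pi: ∫_{-pi}^{pi} (x**2 + x - 3) sin(5*x) dx = (-77/125 + pi/5 + pi**2/5) - (-pi/5 - 77/125 + pi**2/5) = 2*pi/5.
Hence b_5 = (1/pi)·(2*pi/5) = 2/5.

2/5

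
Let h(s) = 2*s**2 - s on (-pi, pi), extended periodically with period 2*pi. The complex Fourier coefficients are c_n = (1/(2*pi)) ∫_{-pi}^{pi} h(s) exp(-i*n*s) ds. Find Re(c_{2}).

1

Since h is real-valued, Re(c_{2}) = (1/(2*pi)) ∫_{-pi}^{pi} h(s) cos(2*s) ds = a_{2}/2.
Integrating by parts twice (tabular method), an antiderivative of (2*s**2 - s) cos(2*s) is s**2*sin(2*s) - s*sin(2*s)/2 + s*cos(2*s) - sin(2*s)/2 - cos(2*s)/4; evaluating from -pi to pi: ∫_{-pi}^{pi} (2*s**2 - s) cos(2*s) ds = (-1/4 + pi) - (-pi - 1/4) = 2*pi.
Hence Re(c_{2}) = (1/(2*pi))·(2*pi) = 1.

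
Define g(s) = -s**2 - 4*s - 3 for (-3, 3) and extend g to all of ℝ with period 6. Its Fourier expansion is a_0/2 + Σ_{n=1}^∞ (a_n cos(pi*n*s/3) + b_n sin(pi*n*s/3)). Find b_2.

12/pi

b_2 = 1/3 ∫_{-3}^{3} g(s) sin(2*pi*s/3) ds.
Integrating by parts twice (tabular method), an antiderivative of (-s**2 - 4*s - 3) sin(2*pi*s/3) is 3*s**2*cos(2*pi*s/3)/(2*pi) - 9*s*sin(2*pi*s/3)/(2*pi**2) + 6*s*cos(2*pi*s/3)/pi - 9*sin(2*pi*s/3)/pi**2 - 27*cos(2*pi*s/3)/(4*pi**3) + 9*cos(2*pi*s/3)/(2*pi); evaluating from -3 to 3: ∫_{-3}^{3} (-s**2 - 4*s - 3) sin(2*pi*s/3) ds = (-27/(4*pi**3) + 36/pi) - (-27/(4*pi**3)) = 36/pi.
Hence b_2 = (1/3)·(36/pi) = 12/pi.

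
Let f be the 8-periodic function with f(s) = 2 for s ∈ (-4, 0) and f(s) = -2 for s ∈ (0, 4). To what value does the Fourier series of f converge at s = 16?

s = 16 differs from s = 0 by 2 full period(s), and the series is 8-periodic.
At s = 0 the one-sided limits are f(0^-) = 2 and f(0^+) = -2.
By Dirichlet's theorem the series converges to their average, [(2) + (-2)]/2 = 0.

0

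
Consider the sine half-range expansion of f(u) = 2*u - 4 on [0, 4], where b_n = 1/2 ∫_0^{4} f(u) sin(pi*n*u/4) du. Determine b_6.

-8/(3*pi)

b_6 = 1/2 ∫_0^{4} (2*u - 4) sin(3*pi*u/2) du.
Integrating by parts (boundary term plus one more integral), an antiderivative of (2*u - 4) sin(3*pi*u/2) is -4*u*cos(3*pi*u/2)/(3*pi) + 8*sin(3*pi*u/2)/(9*pi**2) + 8*cos(3*pi*u/2)/(3*pi); evaluating from 0 to 4: ∫_{0}^{4} (2*u - 4) sin(3*pi*u/2) du = (-8/(3*pi)) - (8/(3*pi)) = -16/(3*pi).
Hence b_6 = (1/2)·(-16/(3*pi)) = -8/(3*pi).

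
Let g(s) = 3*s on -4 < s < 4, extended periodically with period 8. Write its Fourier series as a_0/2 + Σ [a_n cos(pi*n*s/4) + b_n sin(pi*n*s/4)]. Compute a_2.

0

a_2 = 1/4 ∫_{-4}^{4} g(s) cos(pi*s/2) ds.
g is odd and cos(pi*s/2) is even, so the integrand is odd over a symmetric interval and the integral vanishes.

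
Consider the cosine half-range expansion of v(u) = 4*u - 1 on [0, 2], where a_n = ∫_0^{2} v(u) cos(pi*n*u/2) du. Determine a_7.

a_7 = ∫_0^{2} (4*u - 1) cos(7*pi*u/2) du.
Integrating by parts (boundary term plus one more integral), an antiderivative of (4*u - 1) cos(7*pi*u/2) is 8*u*sin(7*pi*u/2)/(7*pi) - 2*sin(7*pi*u/2)/(7*pi) + 16*cos(7*pi*u/2)/(49*pi**2); evaluating from 0 to 2: ∫_{0}^{2} (4*u - 1) cos(7*pi*u/2) du = (-16/(49*pi**2)) - (16/(49*pi**2)) = -32/(49*pi**2).
Hence a_7 = -32/(49*pi**2).

-32/(49*pi**2)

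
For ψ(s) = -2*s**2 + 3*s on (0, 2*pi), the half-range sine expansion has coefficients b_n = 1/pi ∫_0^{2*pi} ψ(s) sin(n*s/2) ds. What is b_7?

b_7 = 1/pi ∫_0^{2*pi} (-2*s**2 + 3*s) sin(7*s/2) ds.
Integrating by parts twice (tabular method), an antiderivative of (-2*s**2 + 3*s) sin(7*s/2) is 4*s**2*cos(7*s/2)/7 - 16*s*sin(7*s/2)/49 - 6*s*cos(7*s/2)/7 + 12*sin(7*s/2)/49 - 32*cos(7*s/2)/343; evaluating from 0 to 2*pi: ∫_{0}^{2*pi} (-2*s**2 + 3*s) sin(7*s/2) ds = (-16*pi**2/7 + 32/343 + 12*pi/7) - (-32/343) = -16*pi**2/7 + 64/343 + 12*pi/7.
Hence b_7 = (1/pi)·(-16*pi**2/7 + 64/343 + 12*pi/7) = 4*(-196*pi**2 + 16 + 147*pi)/(343*pi).

4*(-196*pi**2 + 16 + 147*pi)/(343*pi)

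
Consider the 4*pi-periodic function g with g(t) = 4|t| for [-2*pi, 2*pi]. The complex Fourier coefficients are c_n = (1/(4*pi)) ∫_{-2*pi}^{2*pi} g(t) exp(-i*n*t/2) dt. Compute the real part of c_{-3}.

Since g is real-valued, Re(c_{-3}) = (1/(4*pi)) ∫_{-2*pi}^{2*pi} g(t) cos(-3*t/2) dt = a_{3}/2.
g is even and cos(-3*t/2) is even, so the integrand is even: ∫_{-2*pi}^{2*pi} g(t) cos(-3*t/2) dt = 2∫_0^{2*pi} g(t) cos(-3*t/2) dt.
Integrating by parts (boundary term plus one more integral), an antiderivative of (4*t) cos(-3*t/2) is 8*t*sin(3*t/2)/3 + 16*cos(3*t/2)/9; evaluating from 0 to 2*pi: ∫_{0}^{2*pi} (4*t) cos(-3*t/2) dt = (-16/9) - (16/9) = -32/9.
So ∫_{-2*pi}^{2*pi} g(t) cos(-3*t/2) dt = -64/9.
Hence Re(c_{-3}) = (1/(4*pi))·(-64/9) = -16/(9*pi).

-16/(9*pi)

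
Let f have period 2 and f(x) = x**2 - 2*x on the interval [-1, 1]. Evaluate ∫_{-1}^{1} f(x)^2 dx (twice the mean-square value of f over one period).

46/15

∫_{-1}^{1} f(x)^2 dx = 46/15.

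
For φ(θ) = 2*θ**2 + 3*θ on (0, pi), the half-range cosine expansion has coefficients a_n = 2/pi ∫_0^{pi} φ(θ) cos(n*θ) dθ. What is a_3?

a_3 = 2/pi ∫_0^{pi} (2*θ**2 + 3*θ) cos(3*θ) dθ.
Integrating by parts twice (tabular method), an antiderivative of (2*θ**2 + 3*θ) cos(3*θ) is 2*θ**2*sin(3*θ)/3 + θ*sin(3*θ) + 4*θ*cos(3*θ)/9 - 4*sin(3*θ)/27 + cos(3*θ)/3; evaluating from 0 to pi: ∫_{0}^{pi} (2*θ**2 + 3*θ) cos(3*θ) dθ = (-4*pi/9 - 1/3) - (1/3) = -4*pi/9 - 2/3.
Hence a_3 = (2/pi)·(-4*pi/9 - 2/3) = 4*(-2*pi - 3)/(9*pi).

4*(-2*pi - 3)/(9*pi)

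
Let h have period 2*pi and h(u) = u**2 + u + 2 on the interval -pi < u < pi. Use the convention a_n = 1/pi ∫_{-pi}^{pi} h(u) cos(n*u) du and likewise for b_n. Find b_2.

-1

b_2 = 1/pi ∫_{-pi}^{pi} h(u) sin(2*u) du.
Integrating by parts twice (tabular method), an antiderivative of (u**2 + u + 2) sin(2*u) is -u**2*cos(2*u)/2 + u*sin(2*u)/2 - u*cos(2*u)/2 + sin(2*u)/4 - 3*cos(2*u)/4; evaluating from -pi to pi: ∫_{-pi}^{pi} (u**2 + u + 2) sin(2*u) du = (-pi**2/2 - pi/2 - 3/4) - (-pi**2/2 - 3/4 + pi/2) = -pi.
Hence b_2 = (1/pi)·(-pi) = -1.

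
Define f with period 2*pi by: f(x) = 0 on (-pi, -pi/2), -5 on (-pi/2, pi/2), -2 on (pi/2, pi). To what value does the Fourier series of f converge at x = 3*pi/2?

x = 3*pi/2 differs from x = -pi/2 by 1 full period(s), and the series is 2*pi-periodic.
At x = -pi/2 the one-sided limits are f(-pi/2^-) = 0 and f(-pi/2^+) = -5.
By Dirichlet's theorem the series converges to their average, [(0) + (-5)]/2 = -5/2.

-5/2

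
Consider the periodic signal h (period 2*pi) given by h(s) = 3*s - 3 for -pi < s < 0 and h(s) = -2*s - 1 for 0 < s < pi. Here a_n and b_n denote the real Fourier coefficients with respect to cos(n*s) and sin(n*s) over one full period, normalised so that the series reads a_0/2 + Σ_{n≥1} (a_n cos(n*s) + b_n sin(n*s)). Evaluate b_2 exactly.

b_2 = 1/pi ∫_{-pi}^{pi} h(s) sin(2*s) ds.
Split the integral at the breakpoints.
Integrating by parts (boundary term plus one more integral), an antiderivative of (3*s - 3) sin(2*s) is -3*s*cos(2*s)/2 + 3*sin(2*s)/4 + 3*cos(2*s)/2; evaluating from -pi to 0: ∫_{-pi}^{0} (3*s - 3) sin(2*s) ds = (3/2) - (3/2 + 3*pi/2) = -3*pi/2.
Integrating by parts (boundary term plus one more integral), an antiderivative of (-2*s - 1) sin(2*s) is s*cos(2*s) - sin(2*s)/2 + cos(2*s)/2; evaluating from 0 to pi: ∫_{0}^{pi} (-2*s - 1) sin(2*s) ds = (1/2 + pi) - (1/2) = pi.
Summing the pieces and multiplying by (1/pi) gives b_2 = -1/2.

-1/2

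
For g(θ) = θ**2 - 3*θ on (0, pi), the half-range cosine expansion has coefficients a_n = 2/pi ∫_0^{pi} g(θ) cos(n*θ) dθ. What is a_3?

a_3 = 2/pi ∫_0^{pi} (θ**2 - 3*θ) cos(3*θ) dθ.
Integrating by parts twice (tabular method), an antiderivative of (θ**2 - 3*θ) cos(3*θ) is θ**2*sin(3*θ)/3 - θ*sin(3*θ) + 2*θ*cos(3*θ)/9 - 2*sin(3*θ)/27 - cos(3*θ)/3; evaluating from 0 to pi: ∫_{0}^{pi} (θ**2 - 3*θ) cos(3*θ) dθ = (1/3 - 2*pi/9) - (-1/3) = 2/3 - 2*pi/9.
Hence a_3 = (2/pi)·(2/3 - 2*pi/9) = 4*(3 - pi)/(9*pi).

4*(3 - pi)/(9*pi)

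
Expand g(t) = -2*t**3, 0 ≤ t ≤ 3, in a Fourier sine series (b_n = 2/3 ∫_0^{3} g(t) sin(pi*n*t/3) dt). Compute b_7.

108*(6 - 49*pi**2)/(343*pi**3)

b_7 = 2/3 ∫_0^{3} (-2*t**3) sin(7*pi*t/3) dt.
Integrating by parts three times (tabular method), an antiderivative of (-2*t**3) sin(7*pi*t/3) is 6*t**3*cos(7*pi*t/3)/(7*pi) - 54*t**2*sin(7*pi*t/3)/(49*pi**2) - 324*t*cos(7*pi*t/3)/(343*pi**3) + 972*sin(7*pi*t/3)/(2401*pi**4); evaluating from 0 to 3: ∫_{0}^{3} (-2*t**3) sin(7*pi*t/3) dt = (162*(6 - 49*pi**2)/(343*pi**3)) - (0) = 162*(6 - 49*pi**2)/(343*pi**3).
Hence b_7 = (2/3)·(162*(6 - 49*pi**2)/(343*pi**3)) = 108*(6 - 49*pi**2)/(343*pi**3).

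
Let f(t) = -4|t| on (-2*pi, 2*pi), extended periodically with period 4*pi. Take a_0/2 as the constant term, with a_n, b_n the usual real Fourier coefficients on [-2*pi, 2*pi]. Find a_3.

a_3 = (1/(2*pi)) ∫_{-2*pi}^{2*pi} f(t) cos(3*t/2) dt.
f is even and cos(3*t/2) is even, so the integrand is even and a_3 = 1/pi ∫_0^{2*pi} f(t) cos(3*t/2) dt.
Integrating by parts (boundary term plus one more integral), an antiderivative of (-4*t) cos(3*t/2) is -8*t*sin(3*t/2)/3 - 16*cos(3*t/2)/9; evaluating from 0 to 2*pi: ∫_{0}^{2*pi} (-4*t) cos(3*t/2) dt = (16/9) - (-16/9) = 32/9.
Hence a_3 = (1/pi)·(32/9) = 32/(9*pi).

32/(9*pi)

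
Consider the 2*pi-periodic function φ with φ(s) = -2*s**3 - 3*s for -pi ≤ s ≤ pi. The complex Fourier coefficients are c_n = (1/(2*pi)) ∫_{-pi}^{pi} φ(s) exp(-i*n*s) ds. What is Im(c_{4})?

Since φ is real-valued, Im(c_{4}) = -(1/(2*pi)) ∫_{-pi}^{pi} φ(s) sin(4*s) ds = -b_{4}/2.
φ is odd and sin(4*s) is odd, so the integrand is even: ∫_{-pi}^{pi} φ(s) sin(4*s) ds = 2∫_0^{pi} φ(s) sin(4*s) ds.
Integrating by parts three times (tabular method), an antiderivative of (-2*s**3 - 3*s) sin(4*s) is s**3*cos(4*s)/2 - 3*s**2*sin(4*s)/8 + 9*s*cos(4*s)/16 - 9*sin(4*s)/64; evaluating from 0 to pi: ∫_{0}^{pi} (-2*s**3 - 3*s) sin(4*s) ds = (pi*(9 + 8*pi**2)/16) - (0) = pi*(9 + 8*pi**2)/16.
So ∫_{-pi}^{pi} φ(s) sin(4*s) ds = pi*(9/8 + pi**2).
Hence Im(c_{4}) = (-1/(2*pi))·(pi*(9/8 + pi**2)) = -pi**2/2 - 9/16.

-pi**2/2 - 9/16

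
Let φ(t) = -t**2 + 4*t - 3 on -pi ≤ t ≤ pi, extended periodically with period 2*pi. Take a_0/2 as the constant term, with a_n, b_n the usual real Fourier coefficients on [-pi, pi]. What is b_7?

b_7 = 1/pi ∫_{-pi}^{pi} φ(t) sin(7*t) dt.
Integrating by parts twice (tabular method), an antiderivative of (-t**2 + 4*t - 3) sin(7*t) is t**2*cos(7*t)/7 - 2*t*sin(7*t)/49 - 4*t*cos(7*t)/7 + 4*sin(7*t)/49 + 145*cos(7*t)/343; evaluating from -pi to pi: ∫_{-pi}^{pi} (-t**2 + 4*t - 3) sin(7*t) dt = (-pi**2/7 - 145/343 + 4*pi/7) - (-4*pi/7 - pi**2/7 - 145/343) = 8*pi/7.
Hence b_7 = (1/pi)·(8*pi/7) = 8/7.

8/7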